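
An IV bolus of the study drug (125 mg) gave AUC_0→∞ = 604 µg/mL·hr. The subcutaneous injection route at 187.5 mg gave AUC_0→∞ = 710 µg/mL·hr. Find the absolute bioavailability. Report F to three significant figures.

F = (AUC_ev / D_ev) / (AUC_iv / D_iv)
  = (710/187.5) / (604/125)
  = 3.78667 / 4.832 = 0.7837

F = 0.784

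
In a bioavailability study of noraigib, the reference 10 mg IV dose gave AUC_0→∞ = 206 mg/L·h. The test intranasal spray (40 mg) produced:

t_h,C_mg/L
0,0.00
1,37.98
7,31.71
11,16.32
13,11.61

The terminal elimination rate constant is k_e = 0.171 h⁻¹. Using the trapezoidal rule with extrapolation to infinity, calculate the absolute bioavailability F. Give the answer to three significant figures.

Trapezoidal AUC_0→13 (intranasal spray):
  [0→1]: (0.00+37.98)/2 × 1 = 18.99
  [1→7]: (37.98+31.71)/2 × 6 = 209.07
  [7→11]: (31.71+16.32)/2 × 4 = 96.06
  [11→13]: (16.32+11.61)/2 × 2 = 27.93
  Sum = 352.05 mg/L·h
Tail: C_last/k_e = 11.61/0.171 = 67.895
AUC_0→∞ (intranasal spray) = 352.05 + 67.895 = 419.945 mg/L·h
F = (AUC_ev/D_ev)/(AUC_iv/D_iv) = (419.945/40)/(206/10) = 10.498625/20.6 = 0.5096

F = 0.510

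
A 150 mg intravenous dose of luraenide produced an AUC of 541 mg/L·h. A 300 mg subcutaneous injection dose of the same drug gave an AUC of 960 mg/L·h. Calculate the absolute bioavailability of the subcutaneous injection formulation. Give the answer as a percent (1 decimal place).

F = (AUC_ev / D_ev) / (AUC_iv / D_iv)
  = (960/300) / (541/150)
  = 3.2 / 3.60667 = 0.8872
  = 88.72%

F = 88.7%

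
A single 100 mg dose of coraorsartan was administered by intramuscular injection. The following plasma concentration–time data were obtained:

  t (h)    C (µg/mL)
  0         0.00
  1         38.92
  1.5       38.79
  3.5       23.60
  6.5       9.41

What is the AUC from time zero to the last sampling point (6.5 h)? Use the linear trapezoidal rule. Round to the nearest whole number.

AUC = 151 µg/mL·h

Trapezoidal AUC_0→6.5:
  [0→1]: (0.00+38.92)/2 × 1 = 19.46
  [1→1.5]: (38.92+38.79)/2 × 0.5 = 19.4275
  [1.5→3.5]: (38.79+23.60)/2 × 2 = 62.39
  [3.5→6.5]: (23.60+9.41)/2 × 3 = 49.515
  Sum = 150.7925 µg/mL·h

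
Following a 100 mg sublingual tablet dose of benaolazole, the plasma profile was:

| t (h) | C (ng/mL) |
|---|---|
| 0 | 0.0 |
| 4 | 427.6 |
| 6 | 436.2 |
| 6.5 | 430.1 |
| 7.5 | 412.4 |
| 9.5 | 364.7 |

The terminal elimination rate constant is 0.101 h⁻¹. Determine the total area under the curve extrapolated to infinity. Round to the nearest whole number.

Trapezoidal AUC_0→9.5:
  [0→4]: (0.0+427.6)/2 × 4 = 855.2
  [4→6]: (427.6+436.2)/2 × 2 = 863.8
  [6→6.5]: (436.2+430.1)/2 × 0.5 = 216.575
  [6.5→7.5]: (430.1+412.4)/2 × 1 = 421.25
  [7.5→9.5]: (412.4+364.7)/2 × 2 = 777.1
  Sum = 3133.925 ng/mL·h
Extrapolated tail: C_last / k_e = 364.7 / 0.101 = 3610.891
AUC_0→∞ = 3133.925 + 3610.891 = 6744.816 ng/mL·h

AUC = 6745 ng/mL·h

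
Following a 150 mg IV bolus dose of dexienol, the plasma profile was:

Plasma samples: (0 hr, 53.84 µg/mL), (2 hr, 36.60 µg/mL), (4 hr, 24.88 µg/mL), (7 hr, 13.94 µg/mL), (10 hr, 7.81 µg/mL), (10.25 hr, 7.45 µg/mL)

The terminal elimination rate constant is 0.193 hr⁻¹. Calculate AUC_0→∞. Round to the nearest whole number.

AUC = 283 µg/mL·hr

Trapezoidal AUC_0→10.25:
  [0→2]: (53.84+36.60)/2 × 2 = 90.44
  [2→4]: (36.60+24.88)/2 × 2 = 61.48
  [4→7]: (24.88+13.94)/2 × 3 = 58.23
  [7→10]: (13.94+7.81)/2 × 3 = 32.625
  [10→10.25]: (7.81+7.45)/2 × 0.25 = 1.9075
  Sum = 244.6825 µg/mL·hr
Extrapolated tail: C_last / k_e = 7.45 / 0.193 = 38.601
AUC_0→∞ = 244.6825 + 38.601 = 283.2835 µg/mL·hr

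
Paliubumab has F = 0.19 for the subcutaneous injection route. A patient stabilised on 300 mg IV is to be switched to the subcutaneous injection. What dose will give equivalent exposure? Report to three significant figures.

For equal systemic exposure: F × D_ev = D_iv
D_ev = D_iv / F = 300 / 0.19 = 1578.95 mg

D_subcutaneous = 1580 mg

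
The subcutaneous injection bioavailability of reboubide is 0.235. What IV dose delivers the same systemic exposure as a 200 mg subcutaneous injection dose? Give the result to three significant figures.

Systemic exposure from an extravascular dose = F × D_ev, so the equivalent IV dose is F × D_ev.
D_iv = F × D_ev = 0.235 × 200 = 47 mg

D_iv = 47.0 mg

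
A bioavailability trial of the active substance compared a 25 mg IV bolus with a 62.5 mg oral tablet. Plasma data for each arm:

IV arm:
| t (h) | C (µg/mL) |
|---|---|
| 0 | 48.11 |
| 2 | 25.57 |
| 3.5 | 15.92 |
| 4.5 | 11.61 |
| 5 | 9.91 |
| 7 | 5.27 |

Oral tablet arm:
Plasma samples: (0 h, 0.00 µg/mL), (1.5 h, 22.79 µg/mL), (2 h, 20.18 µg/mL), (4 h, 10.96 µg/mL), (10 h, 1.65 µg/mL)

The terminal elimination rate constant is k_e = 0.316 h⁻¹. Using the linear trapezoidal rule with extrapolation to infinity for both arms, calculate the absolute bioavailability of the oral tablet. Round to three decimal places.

Trapezoidal AUC_0→7 (IV):
  [0→2]: (48.11+25.57)/2 × 2 = 73.68
  [2→3.5]: (25.57+15.92)/2 × 1.5 = 31.1175
  [3.5→4.5]: (15.92+11.61)/2 × 1 = 13.765
  [4.5→5]: (11.61+9.91)/2 × 0.5 = 5.38
  [5→7]: (9.91+5.27)/2 × 2 = 15.18
  Sum = 139.1225 µg/mL·h
IV tail: 5.27/0.316 = 16.677; AUC_iv,0→∞ = 139.1225 + 16.677 = 155.7995 µg/mL·h
Trapezoidal AUC_0→10 (oral tablet):
  [0→1.5]: (0.00+22.79)/2 × 1.5 = 17.0925
  [1.5→2]: (22.79+20.18)/2 × 0.5 = 10.7425
  [2→4]: (20.18+10.96)/2 × 2 = 31.14
  [4→10]: (10.96+1.65)/2 × 6 = 37.83
  Sum = 96.805 µg/mL·h
oral tablet tail: 1.65/0.316 = 5.222; AUC_ev,0→∞ = 96.805 + 5.222 = 102.027 µg/mL·h
F = (AUC_ev/D_ev)/(AUC_iv/D_iv) = (102.027/62.5)/(155.7995/25) = 1.632432/6.23198 = 0.2619

F = 0.262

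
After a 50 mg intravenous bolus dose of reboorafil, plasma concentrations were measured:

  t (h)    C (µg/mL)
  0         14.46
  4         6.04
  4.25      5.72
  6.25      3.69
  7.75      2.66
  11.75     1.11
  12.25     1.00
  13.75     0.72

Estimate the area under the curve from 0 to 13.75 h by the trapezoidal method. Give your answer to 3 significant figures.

AUC = 66.0 µg/mL·h

Trapezoidal AUC_0→13.75:
  [0→4]: (14.46+6.04)/2 × 4 = 41.0
  [4→4.25]: (6.04+5.72)/2 × 0.25 = 1.47
  [4.25→6.25]: (5.72+3.69)/2 × 2 = 9.41
  [6.25→7.75]: (3.69+2.66)/2 × 1.5 = 4.7625
  [7.75→11.75]: (2.66+1.11)/2 × 4 = 7.54
  [11.75→12.25]: (1.11+1.00)/2 × 0.5 = 0.5275
  [12.25→13.75]: (1.00+0.72)/2 × 1.5 = 1.29
  Sum = 66.0 µg/mL·h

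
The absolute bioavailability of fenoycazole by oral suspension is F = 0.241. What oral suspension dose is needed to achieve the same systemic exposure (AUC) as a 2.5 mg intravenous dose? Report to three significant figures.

D_oral = 10.4 mg

For equal systemic exposure: F × D_ev = D_iv
D_ev = D_iv / F = 2.5 / 0.241 = 10.3734 mg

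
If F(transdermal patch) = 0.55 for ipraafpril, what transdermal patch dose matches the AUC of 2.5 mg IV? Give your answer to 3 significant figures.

For equal systemic exposure: F × D_ev = D_iv
D_ev = D_iv / F = 2.5 / 0.55 = 4.54545 mg

D_transdermal = 4.55 mg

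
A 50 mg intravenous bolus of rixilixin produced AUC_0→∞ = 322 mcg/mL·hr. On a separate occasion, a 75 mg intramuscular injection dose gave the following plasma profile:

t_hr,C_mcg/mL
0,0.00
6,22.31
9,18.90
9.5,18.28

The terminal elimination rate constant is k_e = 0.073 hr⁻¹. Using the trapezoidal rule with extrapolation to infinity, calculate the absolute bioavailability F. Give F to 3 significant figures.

Trapezoidal AUC_0→9.5 (intramuscular injection):
  [0→6]: (0.00+22.31)/2 × 6 = 66.93
  [6→9]: (22.31+18.90)/2 × 3 = 61.815
  [9→9.5]: (18.90+18.28)/2 × 0.5 = 9.295
  Sum = 138.04 mcg/mL·hr
Tail: C_last/k_e = 18.28/0.073 = 250.411
AUC_0→∞ (intramuscular injection) = 138.04 + 250.411 = 388.451 mcg/mL·hr
F = (AUC_ev/D_ev)/(AUC_iv/D_iv) = (388.451/75)/(322/50) = 5.17935/6.44 = 0.8042

F = 0.804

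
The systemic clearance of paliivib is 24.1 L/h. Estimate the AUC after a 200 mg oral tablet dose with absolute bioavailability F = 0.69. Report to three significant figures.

AUC_0→∞ = F × Dose / CL
        = 0.69 × 200 / 24.1 = 5.72614 mg/L·h

AUC = 5.73 mg/L·h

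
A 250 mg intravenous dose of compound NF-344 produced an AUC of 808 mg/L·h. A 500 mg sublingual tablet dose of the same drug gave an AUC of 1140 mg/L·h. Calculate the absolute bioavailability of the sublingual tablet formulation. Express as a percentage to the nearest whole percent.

F = 71%

F = (AUC_ev / D_ev) / (AUC_iv / D_iv)
  = (1140/500) / (808/250)
  = 2.28 / 3.232 = 0.7054
  = 70.54%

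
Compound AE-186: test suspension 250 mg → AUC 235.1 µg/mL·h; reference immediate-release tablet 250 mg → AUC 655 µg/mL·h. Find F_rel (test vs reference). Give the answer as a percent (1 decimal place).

F_rel = (AUC_test/D_test) / (AUC_ref/D_ref)
      = (235.1/250) / (655/250)
      = 0.9404 / 2.62 = 0.3589 = 35.89%

F_rel = 35.9%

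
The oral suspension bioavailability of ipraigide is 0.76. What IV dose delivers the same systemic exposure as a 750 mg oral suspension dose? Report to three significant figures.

D_iv = 570 mg

Systemic exposure from an extravascular dose = F × D_ev, so the equivalent IV dose is F × D_ev.
D_iv = F × D_ev = 0.76 × 750 = 570 mg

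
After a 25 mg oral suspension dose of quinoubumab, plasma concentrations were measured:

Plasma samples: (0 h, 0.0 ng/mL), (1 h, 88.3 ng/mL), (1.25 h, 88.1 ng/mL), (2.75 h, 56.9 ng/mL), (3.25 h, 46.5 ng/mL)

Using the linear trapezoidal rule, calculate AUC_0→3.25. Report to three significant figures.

Trapezoidal AUC_0→3.25:
  [0→1]: (0.0+88.3)/2 × 1 = 44.15
  [1→1.25]: (88.3+88.1)/2 × 0.25 = 22.05
  [1.25→2.75]: (88.1+56.9)/2 × 1.5 = 108.75
  [2.75→3.25]: (56.9+46.5)/2 × 0.5 = 25.85
  Sum = 200.8 ng/mL·h

AUC = 201 ng/mL·h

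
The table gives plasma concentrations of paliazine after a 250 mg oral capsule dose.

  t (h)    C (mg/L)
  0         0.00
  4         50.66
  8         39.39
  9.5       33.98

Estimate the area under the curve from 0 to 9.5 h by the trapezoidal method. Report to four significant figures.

Trapezoidal AUC_0→9.5:
  [0→4]: (0.00+50.66)/2 × 4 = 101.32
  [4→8]: (50.66+39.39)/2 × 4 = 180.1
  [8→9.5]: (39.39+33.98)/2 × 1.5 = 55.0275
  Sum = 336.4475 mg/L·h

AUC = 336.4 mg/L·h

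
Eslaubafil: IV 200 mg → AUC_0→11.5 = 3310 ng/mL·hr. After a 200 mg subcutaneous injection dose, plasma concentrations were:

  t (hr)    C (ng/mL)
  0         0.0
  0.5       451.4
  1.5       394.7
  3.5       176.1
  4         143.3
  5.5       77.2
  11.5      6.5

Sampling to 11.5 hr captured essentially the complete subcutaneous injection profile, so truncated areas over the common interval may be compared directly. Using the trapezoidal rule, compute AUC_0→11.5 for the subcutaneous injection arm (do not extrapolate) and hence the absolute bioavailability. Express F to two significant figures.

Trapezoidal AUC_0→11.5 (subcutaneous injection):
  [0→0.5]: (0.0+451.4)/2 × 0.5 = 112.85
  [0.5→1.5]: (451.4+394.7)/2 × 1 = 423.05
  [1.5→3.5]: (394.7+176.1)/2 × 2 = 570.8
  [3.5→4]: (176.1+143.3)/2 × 0.5 = 79.85
  [4→5.5]: (143.3+77.2)/2 × 1.5 = 165.375
  [5.5→11.5]: (77.2+6.5)/2 × 6 = 251.1
  Sum = 1603.025 ng/mL·hr
F = (AUC_ev/D_ev)/(AUC_iv/D_iv) = (1603.025/200)/(3310/200) = 8.015125/16.55 = 0.4843

F = 0.48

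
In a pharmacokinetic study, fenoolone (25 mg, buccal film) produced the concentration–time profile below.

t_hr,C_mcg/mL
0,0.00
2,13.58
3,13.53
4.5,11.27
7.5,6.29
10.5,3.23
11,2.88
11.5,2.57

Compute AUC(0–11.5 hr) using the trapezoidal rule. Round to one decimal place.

AUC = 89.2 mcg/mL·hr

Trapezoidal AUC_0→11.5:
  [0→2]: (0.00+13.58)/2 × 2 = 13.58
  [2→3]: (13.58+13.53)/2 × 1 = 13.555
  [3→4.5]: (13.53+11.27)/2 × 1.5 = 18.6
  [4.5→7.5]: (11.27+6.29)/2 × 3 = 26.34
  [7.5→10.5]: (6.29+3.23)/2 × 3 = 14.28
  [10.5→11]: (3.23+2.88)/2 × 0.5 = 1.5275
  [11→11.5]: (2.88+2.57)/2 × 0.5 = 1.3625
  Sum = 89.245 mcg/mL·hr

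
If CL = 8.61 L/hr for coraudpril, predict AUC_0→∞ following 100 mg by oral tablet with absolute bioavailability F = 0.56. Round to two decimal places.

AUC = 6.50 mg/L·hr

AUC_0→∞ = F × Dose / CL
        = 0.56 × 100 / 8.61 = 6.50407 mg/L·hr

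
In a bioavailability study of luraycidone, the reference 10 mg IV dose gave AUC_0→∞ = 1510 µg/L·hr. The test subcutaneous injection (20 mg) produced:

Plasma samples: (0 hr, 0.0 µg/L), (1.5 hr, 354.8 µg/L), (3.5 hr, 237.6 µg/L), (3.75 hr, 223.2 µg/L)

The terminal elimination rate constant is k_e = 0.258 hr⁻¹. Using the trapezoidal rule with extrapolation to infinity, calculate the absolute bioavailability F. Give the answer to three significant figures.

Trapezoidal AUC_0→3.75 (subcutaneous injection):
  [0→1.5]: (0.0+354.8)/2 × 1.5 = 266.1
  [1.5→3.5]: (354.8+237.6)/2 × 2 = 592.4
  [3.5→3.75]: (237.6+223.2)/2 × 0.25 = 57.6
  Sum = 916.1 µg/L·hr
Tail: C_last/k_e = 223.2/0.258 = 865.116
AUC_0→∞ (subcutaneous injection) = 916.1 + 865.116 = 1781.216 µg/L·hr
F = (AUC_ev/D_ev)/(AUC_iv/D_iv) = (1781.216/20)/(1510/10) = 89.0608/151 = 0.5898

F = 0.590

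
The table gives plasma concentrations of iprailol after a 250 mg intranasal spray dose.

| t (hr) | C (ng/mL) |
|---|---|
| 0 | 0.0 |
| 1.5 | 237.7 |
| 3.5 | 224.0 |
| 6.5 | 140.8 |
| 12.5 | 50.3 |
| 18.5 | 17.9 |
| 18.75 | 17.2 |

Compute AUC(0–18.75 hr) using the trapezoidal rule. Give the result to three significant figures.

Trapezoidal AUC_0→18.75:
  [0→1.5]: (0.0+237.7)/2 × 1.5 = 178.275
  [1.5→3.5]: (237.7+224.0)/2 × 2 = 461.7
  [3.5→6.5]: (224.0+140.8)/2 × 3 = 547.2
  [6.5→12.5]: (140.8+50.3)/2 × 6 = 573.3
  [12.5→18.5]: (50.3+17.9)/2 × 6 = 204.6
  [18.5→18.75]: (17.9+17.2)/2 × 0.25 = 4.3875
  Sum = 1969.4625 ng/mL·hr

AUC = 1970 ng/mL·hr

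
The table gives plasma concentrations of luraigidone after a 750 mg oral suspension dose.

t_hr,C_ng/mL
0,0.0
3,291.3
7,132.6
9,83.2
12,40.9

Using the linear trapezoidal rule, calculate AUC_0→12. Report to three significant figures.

Trapezoidal AUC_0→12:
  [0→3]: (0.0+291.3)/2 × 3 = 436.95
  [3→7]: (291.3+132.6)/2 × 4 = 847.8
  [7→9]: (132.6+83.2)/2 × 2 = 215.8
  [9→12]: (83.2+40.9)/2 × 3 = 186.15
  Sum = 1686.7 ng/mL·hr

AUC = 1690 ng/mL·hr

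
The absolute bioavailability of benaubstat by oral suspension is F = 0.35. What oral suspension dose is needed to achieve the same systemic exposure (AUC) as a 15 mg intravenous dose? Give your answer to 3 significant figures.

D_oral = 42.9 mg

For equal systemic exposure: F × D_ev = D_iv
D_ev = D_iv / F = 15 / 0.35 = 42.8571 mg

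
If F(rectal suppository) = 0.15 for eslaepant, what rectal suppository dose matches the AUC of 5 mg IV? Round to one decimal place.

For equal systemic exposure: F × D_ev = D_iv
D_ev = D_iv / F = 5 / 0.15 = 33.3333 mg

D_rectal = 33.3 mg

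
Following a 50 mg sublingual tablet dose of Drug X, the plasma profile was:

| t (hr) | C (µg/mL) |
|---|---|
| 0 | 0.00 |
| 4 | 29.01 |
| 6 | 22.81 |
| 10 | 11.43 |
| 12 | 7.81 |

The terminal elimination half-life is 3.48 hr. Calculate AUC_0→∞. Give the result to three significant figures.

AUC = 237 µg/mL·hr

Trapezoidal AUC_0→12:
  [0→4]: (0.00+29.01)/2 × 4 = 58.02
  [4→6]: (29.01+22.81)/2 × 2 = 51.82
  [6→10]: (22.81+11.43)/2 × 4 = 68.48
  [10→12]: (11.43+7.81)/2 × 2 = 19.24
  Sum = 197.56 µg/mL·hr
k_e = ln2 / t½ = 0.693147 / 3.48 = 0.1992 hr^-1
Extrapolated tail: C_last / k_e = 7.81 / 0.1992 = 39.207
AUC_0→∞ = 197.56 + 39.207 = 236.767 µg/mL·hr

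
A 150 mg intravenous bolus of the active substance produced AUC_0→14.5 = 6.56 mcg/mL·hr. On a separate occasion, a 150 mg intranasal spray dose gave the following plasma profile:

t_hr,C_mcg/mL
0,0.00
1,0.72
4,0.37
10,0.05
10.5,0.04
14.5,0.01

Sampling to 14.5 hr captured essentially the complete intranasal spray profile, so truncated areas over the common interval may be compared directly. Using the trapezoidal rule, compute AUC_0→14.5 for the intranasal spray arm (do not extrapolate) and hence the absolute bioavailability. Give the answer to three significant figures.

F = 0.515

Trapezoidal AUC_0→14.5 (intranasal spray):
  [0→1]: (0.00+0.72)/2 × 1 = 0.36
  [1→4]: (0.72+0.37)/2 × 3 = 1.635
  [4→10]: (0.37+0.05)/2 × 6 = 1.26
  [10→10.5]: (0.05+0.04)/2 × 0.5 = 0.0225
  [10.5→14.5]: (0.04+0.01)/2 × 4 = 0.1
  Sum = 3.3775 mcg/mL·hr
F = (AUC_ev/D_ev)/(AUC_iv/D_iv) = (3.3775/150)/(6.56/150) = 0.0225167/0.0437333 = 0.5149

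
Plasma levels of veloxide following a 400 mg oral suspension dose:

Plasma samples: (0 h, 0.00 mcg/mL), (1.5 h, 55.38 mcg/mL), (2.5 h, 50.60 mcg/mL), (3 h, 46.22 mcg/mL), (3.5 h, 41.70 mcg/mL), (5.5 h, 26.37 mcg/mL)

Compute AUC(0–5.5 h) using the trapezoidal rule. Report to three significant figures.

AUC = 209 mcg/mL·h

Trapezoidal AUC_0→5.5:
  [0→1.5]: (0.00+55.38)/2 × 1.5 = 41.535
  [1.5→2.5]: (55.38+50.60)/2 × 1 = 52.99
  [2.5→3]: (50.60+46.22)/2 × 0.5 = 24.205
  [3→3.5]: (46.22+41.70)/2 × 0.5 = 21.98
  [3.5→5.5]: (41.70+26.37)/2 × 2 = 68.07
  Sum = 208.78 mcg/mL·h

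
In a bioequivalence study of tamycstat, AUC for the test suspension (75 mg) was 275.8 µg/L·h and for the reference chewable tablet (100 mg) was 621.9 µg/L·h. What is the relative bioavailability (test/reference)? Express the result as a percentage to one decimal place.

F_rel = 59.1%

F_rel = (AUC_test/D_test) / (AUC_ref/D_ref)
      = (275.8/75) / (621.9/100)
      = 3.67733 / 6.219 = 0.5913 = 59.13%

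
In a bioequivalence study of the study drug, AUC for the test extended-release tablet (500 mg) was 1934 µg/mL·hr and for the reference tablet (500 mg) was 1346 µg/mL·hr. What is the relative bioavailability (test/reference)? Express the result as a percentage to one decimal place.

F_rel = 143.7%

F_rel = (AUC_test/D_test) / (AUC_ref/D_ref)
      = (1934/500) / (1346/500)
      = 3.868 / 2.692 = 1.4368 = 143.68%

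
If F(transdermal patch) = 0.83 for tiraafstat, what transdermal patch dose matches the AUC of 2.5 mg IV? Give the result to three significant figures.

For equal systemic exposure: F × D_ev = D_iv
D_ev = D_iv / F = 2.5 / 0.83 = 3.01205 mg

D_transdermal = 3.01 mg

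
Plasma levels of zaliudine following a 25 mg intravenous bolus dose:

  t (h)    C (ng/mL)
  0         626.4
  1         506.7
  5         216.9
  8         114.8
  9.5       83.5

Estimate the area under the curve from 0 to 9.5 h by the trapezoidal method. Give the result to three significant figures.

AUC = 2660 ng/mL·h

Trapezoidal AUC_0→9.5:
  [0→1]: (626.4+506.7)/2 × 1 = 566.55
  [1→5]: (506.7+216.9)/2 × 4 = 1447.2
  [5→8]: (216.9+114.8)/2 × 3 = 497.55
  [8→9.5]: (114.8+83.5)/2 × 1.5 = 148.725
  Sum = 2660.025 ng/mL·h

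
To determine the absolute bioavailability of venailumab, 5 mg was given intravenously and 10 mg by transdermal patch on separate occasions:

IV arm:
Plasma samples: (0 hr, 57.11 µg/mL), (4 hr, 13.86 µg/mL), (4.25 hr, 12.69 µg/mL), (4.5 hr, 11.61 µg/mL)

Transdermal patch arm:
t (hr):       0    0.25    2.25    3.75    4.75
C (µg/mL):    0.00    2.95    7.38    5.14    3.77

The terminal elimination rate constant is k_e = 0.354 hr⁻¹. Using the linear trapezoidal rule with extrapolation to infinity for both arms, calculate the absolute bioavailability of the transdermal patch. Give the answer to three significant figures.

Trapezoidal AUC_0→4.5 (IV):
  [0→4]: (57.11+13.86)/2 × 4 = 141.94
  [4→4.25]: (13.86+12.69)/2 × 0.25 = 3.31875
  [4.25→4.5]: (12.69+11.61)/2 × 0.25 = 3.0375
  Sum = 148.29625 µg/mL·hr
IV tail: 11.61/0.354 = 32.797; AUC_iv,0→∞ = 148.29625 + 32.797 = 181.09325 µg/mL·hr
Trapezoidal AUC_0→4.75 (transdermal patch):
  [0→0.25]: (0.00+2.95)/2 × 0.25 = 0.36875
  [0.25→2.25]: (2.95+7.38)/2 × 2 = 10.33
  [2.25→3.75]: (7.38+5.14)/2 × 1.5 = 9.39
  [3.75→4.75]: (5.14+3.77)/2 × 1 = 4.455
  Sum = 24.54375 µg/mL·hr
transdermal patch tail: 3.77/0.354 = 10.650; AUC_ev,0→∞ = 24.54375 + 10.650 = 35.19375 µg/mL·hr
F = (AUC_ev/D_ev)/(AUC_iv/D_iv) = (35.19375/10)/(181.09325/5) = 3.519375/36.21865 = 0.0972

F = 0.0972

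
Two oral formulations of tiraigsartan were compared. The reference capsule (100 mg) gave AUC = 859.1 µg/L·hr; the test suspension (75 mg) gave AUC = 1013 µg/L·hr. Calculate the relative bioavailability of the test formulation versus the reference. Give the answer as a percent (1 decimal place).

F_rel = 157.2%

F_rel = (AUC_test/D_test) / (AUC_ref/D_ref)
      = (1013/75) / (859.1/100)
      = 13.5067 / 8.591 = 1.5722 = 157.22%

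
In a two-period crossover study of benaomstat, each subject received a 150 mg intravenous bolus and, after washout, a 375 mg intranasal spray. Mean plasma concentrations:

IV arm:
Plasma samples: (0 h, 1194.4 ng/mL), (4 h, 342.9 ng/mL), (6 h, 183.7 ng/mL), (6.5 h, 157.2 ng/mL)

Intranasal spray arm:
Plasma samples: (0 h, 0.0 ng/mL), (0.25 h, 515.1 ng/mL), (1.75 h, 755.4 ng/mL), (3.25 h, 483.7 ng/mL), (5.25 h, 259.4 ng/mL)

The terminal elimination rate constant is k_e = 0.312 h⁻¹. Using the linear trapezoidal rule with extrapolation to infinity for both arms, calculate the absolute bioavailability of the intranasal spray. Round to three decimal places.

Trapezoidal AUC_0→6.5 (IV):
  [0→4]: (1194.4+342.9)/2 × 4 = 3074.6
  [4→6]: (342.9+183.7)/2 × 2 = 526.6
  [6→6.5]: (183.7+157.2)/2 × 0.5 = 85.225
  Sum = 3686.425 ng/mL·h
IV tail: 157.2/0.312 = 503.846; AUC_iv,0→∞ = 3686.425 + 503.846 = 4190.271 ng/mL·h
Trapezoidal AUC_0→5.25 (intranasal spray):
  [0→0.25]: (0.0+515.1)/2 × 0.25 = 64.3875
  [0.25→1.75]: (515.1+755.4)/2 × 1.5 = 952.875
  [1.75→3.25]: (755.4+483.7)/2 × 1.5 = 929.325
  [3.25→5.25]: (483.7+259.4)/2 × 2 = 743.1
  Sum = 2689.6875 ng/mL·h
intranasal spray tail: 259.4/0.312 = 831.410; AUC_ev,0→∞ = 2689.6875 + 831.410 = 3521.0975 ng/mL·h
F = (AUC_ev/D_ev)/(AUC_iv/D_iv) = (3521.0975/375)/(4190.271/150) = 9.38959/27.93514 = 0.3361

F = 0.336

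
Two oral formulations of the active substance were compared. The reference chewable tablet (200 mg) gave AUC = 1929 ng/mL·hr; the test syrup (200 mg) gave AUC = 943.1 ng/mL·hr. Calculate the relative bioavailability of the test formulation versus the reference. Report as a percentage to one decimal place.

F_rel = 48.9%

F_rel = (AUC_test/D_test) / (AUC_ref/D_ref)
      = (943.1/200) / (1929/200)
      = 4.7155 / 9.645 = 0.4889 = 48.89%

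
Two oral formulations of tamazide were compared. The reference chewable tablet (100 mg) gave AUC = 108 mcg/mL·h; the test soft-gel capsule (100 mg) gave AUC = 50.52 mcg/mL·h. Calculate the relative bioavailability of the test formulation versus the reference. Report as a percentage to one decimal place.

F_rel = 46.8%

F_rel = (AUC_test/D_test) / (AUC_ref/D_ref)
      = (50.52/100) / (108/100)
      = 0.5052 / 1.08 = 0.4678 = 46.78%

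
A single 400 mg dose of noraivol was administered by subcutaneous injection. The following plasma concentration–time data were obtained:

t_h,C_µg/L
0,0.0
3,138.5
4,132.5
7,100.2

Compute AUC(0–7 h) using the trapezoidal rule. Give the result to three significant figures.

Trapezoidal AUC_0→7:
  [0→3]: (0.0+138.5)/2 × 3 = 207.75
  [3→4]: (138.5+132.5)/2 × 1 = 135.5
  [4→7]: (132.5+100.2)/2 × 3 = 349.05
  Sum = 692.3 µg/L·h

AUC = 692 µg/L·h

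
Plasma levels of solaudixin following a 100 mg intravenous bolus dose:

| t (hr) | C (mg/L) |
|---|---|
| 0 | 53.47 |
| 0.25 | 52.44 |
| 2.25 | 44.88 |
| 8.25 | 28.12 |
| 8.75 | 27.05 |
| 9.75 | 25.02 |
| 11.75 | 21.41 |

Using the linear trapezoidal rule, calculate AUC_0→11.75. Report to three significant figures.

Trapezoidal AUC_0→11.75:
  [0→0.25]: (53.47+52.44)/2 × 0.25 = 13.23875
  [0.25→2.25]: (52.44+44.88)/2 × 2 = 97.32
  [2.25→8.25]: (44.88+28.12)/2 × 6 = 219.0
  [8.25→8.75]: (28.12+27.05)/2 × 0.5 = 13.7925
  [8.75→9.75]: (27.05+25.02)/2 × 1 = 26.035
  [9.75→11.75]: (25.02+21.41)/2 × 2 = 46.43
  Sum = 415.81625 mg/L·hr

AUC = 416 mg/L·hr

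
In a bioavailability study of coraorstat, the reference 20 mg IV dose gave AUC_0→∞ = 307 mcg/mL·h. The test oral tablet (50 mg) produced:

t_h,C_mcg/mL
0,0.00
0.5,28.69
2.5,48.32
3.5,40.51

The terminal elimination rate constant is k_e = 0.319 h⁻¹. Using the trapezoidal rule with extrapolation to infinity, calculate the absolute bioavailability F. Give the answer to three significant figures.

F = 0.333

Trapezoidal AUC_0→3.5 (oral tablet):
  [0→0.5]: (0.00+28.69)/2 × 0.5 = 7.1725
  [0.5→2.5]: (28.69+48.32)/2 × 2 = 77.01
  [2.5→3.5]: (48.32+40.51)/2 × 1 = 44.415
  Sum = 128.5975 mcg/mL·h
Tail: C_last/k_e = 40.51/0.319 = 126.991
AUC_0→∞ (oral tablet) = 128.5975 + 126.991 = 255.5885 mcg/mL·h
F = (AUC_ev/D_ev)/(AUC_iv/D_iv) = (255.5885/50)/(307/20) = 5.11177/15.35 = 0.3330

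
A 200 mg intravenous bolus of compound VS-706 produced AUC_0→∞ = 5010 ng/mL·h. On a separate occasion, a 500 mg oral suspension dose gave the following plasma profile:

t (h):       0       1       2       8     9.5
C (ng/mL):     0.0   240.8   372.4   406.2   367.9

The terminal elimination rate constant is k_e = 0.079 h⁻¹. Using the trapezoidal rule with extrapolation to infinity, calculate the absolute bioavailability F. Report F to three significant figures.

F = 0.639

Trapezoidal AUC_0→9.5 (oral suspension):
  [0→1]: (0.0+240.8)/2 × 1 = 120.4
  [1→2]: (240.8+372.4)/2 × 1 = 306.6
  [2→8]: (372.4+406.2)/2 × 6 = 2335.8
  [8→9.5]: (406.2+367.9)/2 × 1.5 = 580.575
  Sum = 3343.375 ng/mL·h
Tail: C_last/k_e = 367.9/0.079 = 4656.962
AUC_0→∞ (oral suspension) = 3343.375 + 4656.962 = 8000.337 ng/mL·h
F = (AUC_ev/D_ev)/(AUC_iv/D_iv) = (8000.337/500)/(5010/200) = 16.000674/25.05 = 0.6387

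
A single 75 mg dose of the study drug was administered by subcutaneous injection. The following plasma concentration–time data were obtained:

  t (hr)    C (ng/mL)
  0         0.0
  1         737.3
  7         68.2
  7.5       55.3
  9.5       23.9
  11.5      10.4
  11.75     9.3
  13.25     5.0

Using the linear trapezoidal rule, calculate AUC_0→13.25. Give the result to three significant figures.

Trapezoidal AUC_0→13.25:
  [0→1]: (0.0+737.3)/2 × 1 = 368.65
  [1→7]: (737.3+68.2)/2 × 6 = 2416.5
  [7→7.5]: (68.2+55.3)/2 × 0.5 = 30.875
  [7.5→9.5]: (55.3+23.9)/2 × 2 = 79.2
  [9.5→11.5]: (23.9+10.4)/2 × 2 = 34.3
  [11.5→11.75]: (10.4+9.3)/2 × 0.25 = 2.4625
  [11.75→13.25]: (9.3+5.0)/2 × 1.5 = 10.725
  Sum = 2942.7125 ng/mL·hr

AUC = 2940 ng/mL·hr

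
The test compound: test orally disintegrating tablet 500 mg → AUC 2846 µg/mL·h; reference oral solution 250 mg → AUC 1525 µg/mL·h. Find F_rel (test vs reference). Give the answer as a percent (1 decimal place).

F_rel = (AUC_test/D_test) / (AUC_ref/D_ref)
      = (2846/500) / (1525/250)
      = 5.692 / 6.1 = 0.9331 = 93.31%

F_rel = 93.3%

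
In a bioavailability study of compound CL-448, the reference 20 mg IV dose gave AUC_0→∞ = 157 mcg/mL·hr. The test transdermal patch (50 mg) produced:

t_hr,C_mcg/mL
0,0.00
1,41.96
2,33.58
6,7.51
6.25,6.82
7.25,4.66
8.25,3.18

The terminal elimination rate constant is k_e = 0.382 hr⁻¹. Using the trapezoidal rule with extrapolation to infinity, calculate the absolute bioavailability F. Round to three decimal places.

Trapezoidal AUC_0→8.25 (transdermal patch):
  [0→1]: (0.00+41.96)/2 × 1 = 20.98
  [1→2]: (41.96+33.58)/2 × 1 = 37.77
  [2→6]: (33.58+7.51)/2 × 4 = 82.18
  [6→6.25]: (7.51+6.82)/2 × 0.25 = 1.79125
  [6.25→7.25]: (6.82+4.66)/2 × 1 = 5.74
  [7.25→8.25]: (4.66+3.18)/2 × 1 = 3.92
  Sum = 152.38125 mcg/mL·hr
Tail: C_last/k_e = 3.18/0.382 = 8.325
AUC_0→∞ (transdermal patch) = 152.38125 + 8.325 = 160.70625 mcg/mL·hr
F = (AUC_ev/D_ev)/(AUC_iv/D_iv) = (160.70625/50)/(157/20) = 3.214125/7.85 = 0.4094

F = 0.409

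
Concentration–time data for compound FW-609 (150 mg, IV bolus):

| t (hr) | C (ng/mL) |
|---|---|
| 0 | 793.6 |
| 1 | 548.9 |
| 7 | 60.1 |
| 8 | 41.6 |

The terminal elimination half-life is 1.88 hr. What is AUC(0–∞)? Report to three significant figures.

AUC = 2660 ng/mL·hr

Trapezoidal AUC_0→8:
  [0→1]: (793.6+548.9)/2 × 1 = 671.25
  [1→7]: (548.9+60.1)/2 × 6 = 1827.0
  [7→8]: (60.1+41.6)/2 × 1 = 50.85
  Sum = 2549.1 ng/mL·hr
k_e = ln2 / t½ = 0.693147 / 1.88 = 0.3687 hr^-1
Extrapolated tail: C_last / k_e = 41.6 / 0.3687 = 112.829
AUC_0→∞ = 2549.1 + 112.829 = 2661.929 ng/mL·hr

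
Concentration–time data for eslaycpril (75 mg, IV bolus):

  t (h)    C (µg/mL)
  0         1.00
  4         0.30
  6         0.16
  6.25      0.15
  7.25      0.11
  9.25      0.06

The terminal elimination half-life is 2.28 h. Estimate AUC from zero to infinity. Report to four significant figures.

AUC = 3.596 µg/mL·h

Trapezoidal AUC_0→9.25:
  [0→4]: (1.00+0.30)/2 × 4 = 2.6
  [4→6]: (0.30+0.16)/2 × 2 = 0.46
  [6→6.25]: (0.16+0.15)/2 × 0.25 = 0.03875
  [6.25→7.25]: (0.15+0.11)/2 × 1 = 0.13
  [7.25→9.25]: (0.11+0.06)/2 × 2 = 0.17
  Sum = 3.39875 µg/mL·h
k_e = ln2 / t½ = 0.693147 / 2.28 = 0.3040 h^-1
Extrapolated tail: C_last / k_e = 0.06 / 0.304 = 0.197
AUC_0→∞ = 3.39875 + 0.197 = 3.59575 µg/mL·h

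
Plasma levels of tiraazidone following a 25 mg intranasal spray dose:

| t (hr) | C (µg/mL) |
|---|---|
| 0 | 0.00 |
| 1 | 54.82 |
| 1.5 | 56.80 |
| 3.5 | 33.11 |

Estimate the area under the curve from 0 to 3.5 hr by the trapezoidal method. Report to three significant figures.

AUC = 145 µg/mL·hr

Trapezoidal AUC_0→3.5:
  [0→1]: (0.00+54.82)/2 × 1 = 27.41
  [1→1.5]: (54.82+56.80)/2 × 0.5 = 27.905
  [1.5→3.5]: (56.80+33.11)/2 × 2 = 89.91
  Sum = 145.225 µg/mL·hr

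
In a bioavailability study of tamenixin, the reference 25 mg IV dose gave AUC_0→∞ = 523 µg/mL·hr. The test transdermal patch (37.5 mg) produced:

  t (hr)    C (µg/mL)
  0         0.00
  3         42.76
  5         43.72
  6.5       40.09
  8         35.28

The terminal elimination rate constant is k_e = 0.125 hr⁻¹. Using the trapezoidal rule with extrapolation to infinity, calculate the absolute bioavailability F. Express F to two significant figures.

F = 0.70

Trapezoidal AUC_0→8 (transdermal patch):
  [0→3]: (0.00+42.76)/2 × 3 = 64.14
  [3→5]: (42.76+43.72)/2 × 2 = 86.48
  [5→6.5]: (43.72+40.09)/2 × 1.5 = 62.8575
  [6.5→8]: (40.09+35.28)/2 × 1.5 = 56.5275
  Sum = 270.005 µg/mL·hr
Tail: C_last/k_e = 35.28/0.125 = 282.240
AUC_0→∞ (transdermal patch) = 270.005 + 282.240 = 552.245 µg/mL·hr
F = (AUC_ev/D_ev)/(AUC_iv/D_iv) = (552.245/37.5)/(523/25) = 14.7265/20.92 = 0.7039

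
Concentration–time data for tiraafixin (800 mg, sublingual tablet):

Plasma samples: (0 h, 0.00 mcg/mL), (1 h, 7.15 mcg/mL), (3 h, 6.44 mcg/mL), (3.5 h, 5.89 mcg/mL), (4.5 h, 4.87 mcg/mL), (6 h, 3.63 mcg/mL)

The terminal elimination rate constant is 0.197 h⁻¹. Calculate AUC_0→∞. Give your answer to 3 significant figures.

Trapezoidal AUC_0→6:
  [0→1]: (0.00+7.15)/2 × 1 = 3.575
  [1→3]: (7.15+6.44)/2 × 2 = 13.59
  [3→3.5]: (6.44+5.89)/2 × 0.5 = 3.0825
  [3.5→4.5]: (5.89+4.87)/2 × 1 = 5.38
  [4.5→6]: (4.87+3.63)/2 × 1.5 = 6.375
  Sum = 32.0025 mcg/mL·h
Extrapolated tail: C_last / k_e = 3.63 / 0.197 = 18.426
AUC_0→∞ = 32.0025 + 18.426 = 50.4285 mcg/mL·h

AUC = 50.4 mcg/mL·h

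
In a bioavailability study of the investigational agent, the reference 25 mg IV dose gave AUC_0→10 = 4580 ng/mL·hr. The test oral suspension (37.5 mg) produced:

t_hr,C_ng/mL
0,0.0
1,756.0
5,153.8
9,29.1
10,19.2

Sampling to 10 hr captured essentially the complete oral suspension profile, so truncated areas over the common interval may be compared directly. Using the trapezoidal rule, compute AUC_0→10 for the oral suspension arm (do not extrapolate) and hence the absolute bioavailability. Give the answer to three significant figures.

F = 0.377

Trapezoidal AUC_0→10 (oral suspension):
  [0→1]: (0.0+756.0)/2 × 1 = 378.0
  [1→5]: (756.0+153.8)/2 × 4 = 1819.6
  [5→9]: (153.8+29.1)/2 × 4 = 365.8
  [9→10]: (29.1+19.2)/2 × 1 = 24.15
  Sum = 2587.55 ng/mL·hr
F = (AUC_ev/D_ev)/(AUC_iv/D_iv) = (2587.55/37.5)/(4580/25) = 69.0013/183.2 = 0.3766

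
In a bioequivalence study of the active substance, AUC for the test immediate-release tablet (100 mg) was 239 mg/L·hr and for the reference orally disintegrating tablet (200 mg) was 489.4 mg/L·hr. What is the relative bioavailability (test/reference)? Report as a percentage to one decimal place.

F_rel = 97.7%

F_rel = (AUC_test/D_test) / (AUC_ref/D_ref)
      = (239/100) / (489.4/200)
      = 2.39 / 2.447 = 0.9767 = 97.67%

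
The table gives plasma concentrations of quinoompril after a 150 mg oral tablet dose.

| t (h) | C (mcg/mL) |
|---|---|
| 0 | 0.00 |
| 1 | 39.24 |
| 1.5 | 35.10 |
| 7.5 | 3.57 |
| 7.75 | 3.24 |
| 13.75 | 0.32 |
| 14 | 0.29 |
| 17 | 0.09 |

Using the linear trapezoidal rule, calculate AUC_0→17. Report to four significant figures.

Trapezoidal AUC_0→17:
  [0→1]: (0.00+39.24)/2 × 1 = 19.62
  [1→1.5]: (39.24+35.10)/2 × 0.5 = 18.585
  [1.5→7.5]: (35.10+3.57)/2 × 6 = 116.01
  [7.5→7.75]: (3.57+3.24)/2 × 0.25 = 0.85125
  [7.75→13.75]: (3.24+0.32)/2 × 6 = 10.68
  [13.75→14]: (0.32+0.29)/2 × 0.25 = 0.07625
  [14→17]: (0.29+0.09)/2 × 3 = 0.57
  Sum = 166.3925 mcg/mL·h

AUC = 166.4 mcg/mL·h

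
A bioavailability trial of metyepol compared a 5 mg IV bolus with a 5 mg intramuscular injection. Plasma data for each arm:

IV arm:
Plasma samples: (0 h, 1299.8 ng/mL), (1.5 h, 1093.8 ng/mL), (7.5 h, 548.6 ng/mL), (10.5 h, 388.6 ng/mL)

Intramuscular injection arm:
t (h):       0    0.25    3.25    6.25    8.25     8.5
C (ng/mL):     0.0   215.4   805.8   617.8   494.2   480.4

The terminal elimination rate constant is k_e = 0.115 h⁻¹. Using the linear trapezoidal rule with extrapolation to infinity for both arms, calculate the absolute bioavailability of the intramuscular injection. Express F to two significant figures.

F = 0.79

Trapezoidal AUC_0→10.5 (IV):
  [0→1.5]: (1299.8+1093.8)/2 × 1.5 = 1795.2
  [1.5→7.5]: (1093.8+548.6)/2 × 6 = 4927.2
  [7.5→10.5]: (548.6+388.6)/2 × 3 = 1405.8
  Sum = 8128.2 ng/mL·h
IV tail: 388.6/0.115 = 3379.130; AUC_iv,0→∞ = 8128.2 + 3379.130 = 11507.33 ng/mL·h
Trapezoidal AUC_0→8.5 (intramuscular injection):
  [0→0.25]: (0.0+215.4)/2 × 0.25 = 26.925
  [0.25→3.25]: (215.4+805.8)/2 × 3 = 1531.8
  [3.25→6.25]: (805.8+617.8)/2 × 3 = 2135.4
  [6.25→8.25]: (617.8+494.2)/2 × 2 = 1112.0
  [8.25→8.5]: (494.2+480.4)/2 × 0.25 = 121.825
  Sum = 4927.95 ng/mL·h
intramuscular injection tail: 480.4/0.115 = 4177.391; AUC_ev,0→∞ = 4927.95 + 4177.391 = 9105.341 ng/mL·h
F = (AUC_ev/D_ev)/(AUC_iv/D_iv) = (9105.341/5)/(11507.33/5) = 1821.0682/2301.466 = 0.7913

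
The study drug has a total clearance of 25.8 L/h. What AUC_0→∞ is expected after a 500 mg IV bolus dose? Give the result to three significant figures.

AUC = 19.4 mg/L·h

AUC_0→∞ = Dose_iv / CL
        = 500 / 25.8 = 19.3798 mg/L·h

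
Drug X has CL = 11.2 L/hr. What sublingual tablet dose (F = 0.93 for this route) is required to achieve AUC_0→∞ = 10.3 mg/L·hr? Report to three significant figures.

Dose = 124 mg

Dose = CL × AUC_0→∞ / F
     = 11.2 × 10.3 / 0.93 = 124.043 mg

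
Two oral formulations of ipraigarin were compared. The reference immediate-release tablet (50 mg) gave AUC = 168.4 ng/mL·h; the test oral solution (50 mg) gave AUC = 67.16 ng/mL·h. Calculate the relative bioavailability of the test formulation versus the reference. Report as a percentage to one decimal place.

F_rel = (AUC_test/D_test) / (AUC_ref/D_ref)
      = (67.16/50) / (168.4/50)
      = 1.3432 / 3.368 = 0.3988 = 39.88%

F_rel = 39.9%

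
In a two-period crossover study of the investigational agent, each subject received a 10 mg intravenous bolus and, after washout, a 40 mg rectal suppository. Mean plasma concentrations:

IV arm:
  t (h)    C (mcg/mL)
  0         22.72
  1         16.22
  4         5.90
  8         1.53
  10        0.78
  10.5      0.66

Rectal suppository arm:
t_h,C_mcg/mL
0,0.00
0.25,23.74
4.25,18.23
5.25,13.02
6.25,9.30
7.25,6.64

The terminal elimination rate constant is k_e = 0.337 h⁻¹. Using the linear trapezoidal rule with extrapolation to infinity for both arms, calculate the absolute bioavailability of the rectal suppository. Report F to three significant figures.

F = 0.490

Trapezoidal AUC_0→10.5 (IV):
  [0→1]: (22.72+16.22)/2 × 1 = 19.47
  [1→4]: (16.22+5.90)/2 × 3 = 33.18
  [4→8]: (5.90+1.53)/2 × 4 = 14.86
  [8→10]: (1.53+0.78)/2 × 2 = 2.31
  [10→10.5]: (0.78+0.66)/2 × 0.5 = 0.36
  Sum = 70.18 mcg/mL·h
IV tail: 0.66/0.337 = 1.958; AUC_iv,0→∞ = 70.18 + 1.958 = 72.138 mcg/mL·h
Trapezoidal AUC_0→7.25 (rectal suppository):
  [0→0.25]: (0.00+23.74)/2 × 0.25 = 2.9675
  [0.25→4.25]: (23.74+18.23)/2 × 4 = 83.94
  [4.25→5.25]: (18.23+13.02)/2 × 1 = 15.625
  [5.25→6.25]: (13.02+9.30)/2 × 1 = 11.16
  [6.25→7.25]: (9.30+6.64)/2 × 1 = 7.97
  Sum = 121.6625 mcg/mL·h
rectal suppository tail: 6.64/0.337 = 19.703; AUC_ev,0→∞ = 121.6625 + 19.703 = 141.3655 mcg/mL·h
F = (AUC_ev/D_ev)/(AUC_iv/D_iv) = (141.3655/40)/(72.138/10) = 3.5341375/7.2138 = 0.4899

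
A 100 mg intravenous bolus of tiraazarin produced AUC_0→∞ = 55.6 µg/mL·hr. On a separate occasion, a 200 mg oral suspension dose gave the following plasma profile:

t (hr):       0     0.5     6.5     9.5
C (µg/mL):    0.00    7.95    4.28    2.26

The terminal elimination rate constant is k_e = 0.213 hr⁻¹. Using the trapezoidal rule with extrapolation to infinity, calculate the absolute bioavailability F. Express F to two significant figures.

Trapezoidal AUC_0→9.5 (oral suspension):
  [0→0.5]: (0.00+7.95)/2 × 0.5 = 1.9875
  [0.5→6.5]: (7.95+4.28)/2 × 6 = 36.69
  [6.5→9.5]: (4.28+2.26)/2 × 3 = 9.81
  Sum = 48.4875 µg/mL·hr
Tail: C_last/k_e = 2.26/0.213 = 10.610
AUC_0→∞ (oral suspension) = 48.4875 + 10.610 = 59.0975 µg/mL·hr
F = (AUC_ev/D_ev)/(AUC_iv/D_iv) = (59.0975/200)/(55.6/100) = 0.2954875/0.556 = 0.5315

F = 0.53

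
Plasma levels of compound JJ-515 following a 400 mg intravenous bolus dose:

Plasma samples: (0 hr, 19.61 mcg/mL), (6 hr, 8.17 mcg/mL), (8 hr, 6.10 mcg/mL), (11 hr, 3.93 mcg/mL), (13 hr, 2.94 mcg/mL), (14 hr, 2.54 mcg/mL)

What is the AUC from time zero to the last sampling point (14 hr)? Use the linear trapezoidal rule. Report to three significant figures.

AUC = 122 mcg/mL·hr

Trapezoidal AUC_0→14:
  [0→6]: (19.61+8.17)/2 × 6 = 83.34
  [6→8]: (8.17+6.10)/2 × 2 = 14.27
  [8→11]: (6.10+3.93)/2 × 3 = 15.045
  [11→13]: (3.93+2.94)/2 × 2 = 6.87
  [13→14]: (2.94+2.54)/2 × 1 = 2.74
  Sum = 122.265 mcg/mL·hr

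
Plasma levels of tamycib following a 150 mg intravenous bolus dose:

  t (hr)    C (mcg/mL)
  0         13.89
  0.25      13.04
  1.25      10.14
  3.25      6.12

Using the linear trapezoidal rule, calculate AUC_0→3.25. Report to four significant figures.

Trapezoidal AUC_0→3.25:
  [0→0.25]: (13.89+13.04)/2 × 0.25 = 3.36625
  [0.25→1.25]: (13.04+10.14)/2 × 1 = 11.59
  [1.25→3.25]: (10.14+6.12)/2 × 2 = 16.26
  Sum = 31.21625 mcg/mL·hr

AUC = 31.22 mcg/mL·hr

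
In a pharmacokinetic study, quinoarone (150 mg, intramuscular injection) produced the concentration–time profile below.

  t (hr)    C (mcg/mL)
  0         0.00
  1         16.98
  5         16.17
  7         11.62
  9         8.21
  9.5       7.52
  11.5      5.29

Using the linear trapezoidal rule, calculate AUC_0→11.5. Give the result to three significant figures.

Trapezoidal AUC_0→11.5:
  [0→1]: (0.00+16.98)/2 × 1 = 8.49
  [1→5]: (16.98+16.17)/2 × 4 = 66.3
  [5→7]: (16.17+11.62)/2 × 2 = 27.79
  [7→9]: (11.62+8.21)/2 × 2 = 19.83
  [9→9.5]: (8.21+7.52)/2 × 0.5 = 3.9325
  [9.5→11.5]: (7.52+5.29)/2 × 2 = 12.81
  Sum = 139.1525 mcg/mL·hr

AUC = 139 mcg/mL·hr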